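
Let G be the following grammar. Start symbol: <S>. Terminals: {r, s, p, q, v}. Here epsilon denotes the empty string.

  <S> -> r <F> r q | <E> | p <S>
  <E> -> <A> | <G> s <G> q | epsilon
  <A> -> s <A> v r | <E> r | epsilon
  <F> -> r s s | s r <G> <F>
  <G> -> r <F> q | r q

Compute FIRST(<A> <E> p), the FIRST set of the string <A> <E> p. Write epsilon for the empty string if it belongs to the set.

FIRST(<F>): from <F>->r s s we get {r}; from <F>->s r <G> <F> we get {s}. So FIRST(<F>) = {r, s}.
FIRST(<G>): from <G>->r <F> q we get {r}; from <G>->r q we get {r}. So FIRST(<G>) = {r}.
FIRST(<S>): from <S>->r <F> r q we get {r}; from <S>-><E> we get {epsilon, r, s}; from <S>->p <S> we get {p}. So FIRST(<S>) = {epsilon, p, r, s}.
FIRST(<E>): from <E>-><A> we get {epsilon, r, s}; from <E>-><G> s <G> q we get {r}; from <E>->epsilon we get {epsilon}. So FIRST(<E>) = {epsilon, r, s}.
FIRST(<A>): from <A>->s <A> v r we get {s}; from <A>-><E> r we get {r, s}; from <A>->epsilon we get {epsilon}. So FIRST(<A>) = {epsilon, r, s}.
FIRST(<A> <E> p): take FIRST of each symbol in turn, carrying on past any symbol whose FIRST contains epsilon; result {p, r, s}.

{p, r, s}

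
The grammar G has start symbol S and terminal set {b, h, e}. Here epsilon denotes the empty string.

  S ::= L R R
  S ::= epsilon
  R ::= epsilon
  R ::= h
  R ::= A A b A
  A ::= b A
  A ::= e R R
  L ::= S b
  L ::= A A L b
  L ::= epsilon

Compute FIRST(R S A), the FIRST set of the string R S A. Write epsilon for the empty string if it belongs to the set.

FIRST(A): from A::=b A we get {b}; from A::=e R R we get {e}. So FIRST(A) = {b, e}.
FIRST(R): from R::=epsilon we get {epsilon}; from R::=h we get {h}; from R::=A A b A we get {b, e}. So FIRST(R) = {epsilon, b, e, h}.
FIRST(S): from S::=L R R we get {epsilon, b, e, h}; from S::=epsilon we get {epsilon}. So FIRST(S) = {epsilon, b, e, h}.
FIRST(L): from L::=S b we get {b, e, h}; from L::=A A L b we get {b, e}; from L::=epsilon we get {epsilon}. So FIRST(L) = {epsilon, b, e, h}.
FIRST(R S A): take FIRST of each symbol in turn, carrying on past any symbol whose FIRST contains epsilon; result {b, e, h}.

{b, e, h}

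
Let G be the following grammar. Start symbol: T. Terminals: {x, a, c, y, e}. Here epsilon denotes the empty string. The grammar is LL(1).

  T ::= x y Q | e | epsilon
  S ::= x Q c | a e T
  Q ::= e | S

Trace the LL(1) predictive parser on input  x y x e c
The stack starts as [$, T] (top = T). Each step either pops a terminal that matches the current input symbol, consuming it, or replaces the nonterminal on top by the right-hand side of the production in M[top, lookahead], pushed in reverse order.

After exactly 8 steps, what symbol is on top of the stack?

c

     Stack    Input        Action
  1  $ T      x y x e c $  expand T ::= x y Q
  2  $ Q y x  x y x e c $  match x
  3  $ Q y    y x e c $    match y
  4  $ Q      x e c $      expand Q ::= S
  5  $ S      x e c $      expand S ::= x Q c
  6  $ c Q x  x e c $      match x
  7  $ c Q    e c $        expand Q ::= e
  8  $ c e    e c $        match e
Stack after step 8: $ c (top = c).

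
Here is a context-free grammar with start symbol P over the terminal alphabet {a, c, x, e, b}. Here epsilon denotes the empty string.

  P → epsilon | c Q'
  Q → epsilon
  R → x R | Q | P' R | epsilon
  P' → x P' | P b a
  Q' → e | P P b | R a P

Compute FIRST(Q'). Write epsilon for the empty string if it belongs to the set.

{a, b, c, e, x}

FIRST(P) = {epsilon, c}
FIRST(Q) = {epsilon}
FIRST(P') = {b, c, x}  (via P b a)
FIRST(R) = {epsilon, b, c, x}  (via Q, P' R)
FIRST(Q') = {a, b, c, e, x}  (via P P b, R a P)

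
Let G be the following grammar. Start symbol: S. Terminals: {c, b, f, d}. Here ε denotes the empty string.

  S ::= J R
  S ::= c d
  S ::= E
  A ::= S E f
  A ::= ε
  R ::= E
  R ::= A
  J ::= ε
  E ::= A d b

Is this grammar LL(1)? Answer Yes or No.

FIRST(S) = {ε, c, d}
FIRST(A) = {ε, c, d}
FIRST(R) = {ε, c, d}
FIRST(J) = {ε}
FIRST(E) = {c, d}
FOLLOW(S) = {$, c, d}
FOLLOW(A) = {$, c, d}
FOLLOW(R) = {$, c, d}
FOLLOW(J) = {$, c, d}
FOLLOW(E) = {$, c, d, f}
Cell M[A, c] receives both A ::= S E f and A ::= ε — the grammar is not LL(1).

No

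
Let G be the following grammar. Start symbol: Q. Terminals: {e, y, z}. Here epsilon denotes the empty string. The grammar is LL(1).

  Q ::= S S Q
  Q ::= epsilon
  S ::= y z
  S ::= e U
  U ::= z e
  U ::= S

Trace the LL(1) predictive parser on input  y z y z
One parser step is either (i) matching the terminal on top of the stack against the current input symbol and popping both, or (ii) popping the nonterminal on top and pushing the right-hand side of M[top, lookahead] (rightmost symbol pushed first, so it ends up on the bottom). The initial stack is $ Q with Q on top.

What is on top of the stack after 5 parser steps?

y

     Stack      Input      Action
  1  $ Q        y z y z $  expand Q ::= S S Q
  2  $ Q S S    y z y z $  expand S ::= y z
  3  $ Q S z y  y z y z $  match y
  4  $ Q S z    z y z $    match z
  5  $ Q S      y z $      expand S ::= y z
Stack after step 5: $ Q z y (top = y).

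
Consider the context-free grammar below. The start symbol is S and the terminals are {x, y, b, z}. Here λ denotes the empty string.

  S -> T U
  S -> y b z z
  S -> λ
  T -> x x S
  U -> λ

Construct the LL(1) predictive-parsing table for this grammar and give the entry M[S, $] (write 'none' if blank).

FIRST(T): from T->x x S we get {x}. So FIRST(T) = {x}.
FIRST(U): from U->λ we get {λ}. So FIRST(U) = {λ}.
FIRST(S): from S->T U we get {x}; from S->y b z z we get {y}; from S->λ we get {λ}. So FIRST(S) = {λ, x, y}.
FOLLOW(S) includes $ since S is the start symbol.
FOLLOW(S): in T->x x S, the suffix after S is empty, so FOLLOW(S) ⊇ FOLLOW(T) = {$}. Thus FOLLOW(S) = {$}.
FOLLOW(T): in S->T U, T is followed by U with FIRST {λ}; in S->T U, the suffix after T is nullable, so FOLLOW(T) ⊇ FOLLOW(S) = {$}. Thus FOLLOW(T) = {$}.
For S -> T U: FIRST(T U) = {x}, so it goes in M[S, t] for t ∈ {x}.
For S -> y b z z: FIRST(y b z z) = {y}, so it goes in M[S, t] for t ∈ {y}.
For S -> λ: FIRST(λ) = {λ}, so it goes in M[S, t] for t ∈ {}; since λ ∈ FIRST, also for every t ∈ FOLLOW(S) = {$}.

S -> λ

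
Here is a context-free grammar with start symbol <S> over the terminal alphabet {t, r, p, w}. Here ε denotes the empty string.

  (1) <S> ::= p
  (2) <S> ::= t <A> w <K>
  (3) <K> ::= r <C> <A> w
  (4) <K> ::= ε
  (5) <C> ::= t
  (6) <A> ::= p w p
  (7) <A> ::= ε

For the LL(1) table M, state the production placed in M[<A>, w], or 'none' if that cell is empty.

FIRST(<S>): from <S>::=p we get {p}; from <S>::=t <A> w <K> we get {t}. So FIRST(<S>) = {p, t}.
FIRST(<K>): from <K>::=r <C> <A> w we get {r}; from <K>::=ε we get {ε}. So FIRST(<K>) = {ε, r}.
FIRST(<C>): from <C>::=t we get {t}. So FIRST(<C>) = {t}.
FIRST(<A>): from <A>::=p w p we get {p}; from <A>::=ε we get {ε}. So FIRST(<A>) = {ε, p}.
FOLLOW(<S>) includes $ since <S> is the start symbol.
FOLLOW(<A>): in <S>::=t <A> w <K>, <A> is followed by w <K> with FIRST {w}; in <K>::=r <C> <A> w, <A> is followed by w with FIRST {w}. Thus FOLLOW(<A>) = {w}.
For <A> ::= p w p: FIRST(p w p) = {p}, so it goes in M[<A>, t] for t ∈ {p}.
For <A> ::= ε: FIRST(ε) = {ε}, so it goes in M[<A>, t] for t ∈ {}; since ε ∈ FIRST, also for every t ∈ FOLLOW(<A>) = {w}.

<A> ::= ε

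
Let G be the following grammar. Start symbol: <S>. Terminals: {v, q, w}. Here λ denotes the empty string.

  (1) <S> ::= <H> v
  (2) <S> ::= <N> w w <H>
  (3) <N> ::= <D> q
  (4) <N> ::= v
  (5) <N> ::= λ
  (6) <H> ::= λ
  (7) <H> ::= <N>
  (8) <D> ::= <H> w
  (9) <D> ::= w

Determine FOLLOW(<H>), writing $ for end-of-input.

FIRST(<S>): from <S>::=<H> v we get {v, w}; from <S>::=<N> w w <H> we get {v, w}. So FIRST(<S>) = {v, w}.
FIRST(<N>): from <N>::=<D> q we get {v, w}; from <N>::=v we get {v}; from <N>::=λ we get {λ}. So FIRST(<N>) = {λ, v, w}.
FIRST(<H>): from <H>::=λ we get {λ}; from <H>::=<N> we get {λ, v, w}. So FIRST(<H>) = {λ, v, w}.
FIRST(<D>): from <D>::=<H> w we get {v, w}; from <D>::=w we get {w}. So FIRST(<D>) = {v, w}.
FOLLOW(<S>) includes $ since <S> is the start symbol.
FOLLOW(<S>): <S> appears on no right-hand side. Thus FOLLOW(<S>) = {$}.
FOLLOW(<H>): in <S>::=<H> v, <H> is followed by v with FIRST {v}; in <S>::=<N> w w <H>, the suffix after <H> is empty, so FOLLOW(<H>) ⊇ FOLLOW(<S>) = {$}; in <D>::=<H> w, <H> is followed by w with FIRST {w}. Thus FOLLOW(<H>) = {$, v, w}.
FOLLOW(<N>): in <S>::=<N> w w <H>, <N> is followed by w w <H> with FIRST {w}; in <H>::=<N>, the suffix after <N> is empty, so FOLLOW(<N>) ⊇ FOLLOW(<H>) = {$, v, w}. Thus FOLLOW(<N>) = {$, v, w}.
FOLLOW(<D>): in <N>::=<D> q, <D> is followed by q with FIRST {q}. Thus FOLLOW(<D>) = {q}.

{$, v, w}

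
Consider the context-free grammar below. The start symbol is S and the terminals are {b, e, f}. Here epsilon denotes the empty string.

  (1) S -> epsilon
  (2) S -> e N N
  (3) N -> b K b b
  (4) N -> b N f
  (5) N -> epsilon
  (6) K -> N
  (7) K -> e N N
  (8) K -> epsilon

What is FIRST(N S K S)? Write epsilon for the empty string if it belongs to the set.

FIRST(S): from S->epsilon we get {epsilon}; from S->e N N we get {e}. So FIRST(S) = {epsilon, e}.
FIRST(N): from N->b K b b we get {b}; from N->b N f we get {b}; from N->epsilon we get {epsilon}. So FIRST(N) = {epsilon, b}.
FIRST(K): from K->N we get {epsilon, b}; from K->e N N we get {e}; from K->epsilon we get {epsilon}. So FIRST(K) = {epsilon, b, e}.
FIRST(N S K S): take FIRST of each symbol in turn, carrying on past any symbol whose FIRST contains epsilon; result {epsilon, b, e}.

{epsilon, b, e}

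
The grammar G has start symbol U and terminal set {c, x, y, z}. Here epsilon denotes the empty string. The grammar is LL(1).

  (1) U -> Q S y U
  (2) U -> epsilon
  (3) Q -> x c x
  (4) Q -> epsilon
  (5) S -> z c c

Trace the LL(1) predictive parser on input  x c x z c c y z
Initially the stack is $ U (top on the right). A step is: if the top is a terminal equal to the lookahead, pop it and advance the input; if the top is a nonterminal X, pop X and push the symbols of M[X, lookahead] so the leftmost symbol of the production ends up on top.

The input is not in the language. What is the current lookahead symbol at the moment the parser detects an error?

$

step 1: stack=$ U  input=x c x z c c y z $  — expand U -> Q S y U
step 2: stack=$ U y S Q  input=x c x z c c y z $  — expand Q -> x c x
step 3: stack=$ U y S x c x  input=x c x z c c y z $  — match x
step 4: stack=$ U y S x c  input=c x z c c y z $  — match c
step 5: stack=$ U y S x  input=x z c c y z $  — match x
step 6: stack=$ U y S  input=z c c y z $  — expand S -> z c c
step 7: stack=$ U y c c z  input=z c c y z $  — match z
step 8: stack=$ U y c c  input=c c y z $  — match c
step 9: stack=$ U y c  input=c y z $  — match c
step 10: stack=$ U y  input=y z $  — match y
step 11: stack=$ U  input=z $  — expand U -> Q S y U
step 12: stack=$ U y S Q  input=z $  — expand Q -> epsilon
step 13: stack=$ U y S  input=z $  — expand S -> z c c
step 14: stack=$ U y c c z  input=z $  — match z
step 15: stack=$ U y c c  input=$  — error: top is terminal c but lookahead is $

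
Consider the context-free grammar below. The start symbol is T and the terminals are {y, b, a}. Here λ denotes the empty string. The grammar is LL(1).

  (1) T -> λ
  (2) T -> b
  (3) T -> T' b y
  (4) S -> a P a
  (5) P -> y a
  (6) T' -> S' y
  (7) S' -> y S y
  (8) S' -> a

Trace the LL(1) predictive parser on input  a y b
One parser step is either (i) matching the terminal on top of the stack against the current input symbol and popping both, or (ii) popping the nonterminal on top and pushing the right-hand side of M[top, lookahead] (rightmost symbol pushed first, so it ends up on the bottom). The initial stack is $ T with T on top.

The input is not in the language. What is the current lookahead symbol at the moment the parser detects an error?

$

     Stack       Input    Action
  1  $ T         a y b $  expand T -> T' b y
  2  $ y b T'    a y b $  expand T' -> S' y
  3  $ y b y S'  a y b $  expand S' -> a
  4  $ y b y a   a y b $  match a
  5  $ y b y     y b $    match y
  6  $ y b       b $      match b
  7  $ y         $        error: top is terminal y but lookahead is $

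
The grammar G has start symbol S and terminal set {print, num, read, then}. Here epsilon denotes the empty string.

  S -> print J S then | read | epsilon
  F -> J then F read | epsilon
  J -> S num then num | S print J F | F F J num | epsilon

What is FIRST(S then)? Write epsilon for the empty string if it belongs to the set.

{print, read, then}

FIRST(S) = {epsilon, print, read}
FIRST(F) = {epsilon, num, print, read, then}  (via J then F read)
FIRST(J) = {epsilon, num, print, read, then}  (via S num then num, S print J F, F F J num)
FIRST(S then): take FIRST of each symbol in turn, carrying on past any symbol whose FIRST contains epsilon; result {print, read, then}.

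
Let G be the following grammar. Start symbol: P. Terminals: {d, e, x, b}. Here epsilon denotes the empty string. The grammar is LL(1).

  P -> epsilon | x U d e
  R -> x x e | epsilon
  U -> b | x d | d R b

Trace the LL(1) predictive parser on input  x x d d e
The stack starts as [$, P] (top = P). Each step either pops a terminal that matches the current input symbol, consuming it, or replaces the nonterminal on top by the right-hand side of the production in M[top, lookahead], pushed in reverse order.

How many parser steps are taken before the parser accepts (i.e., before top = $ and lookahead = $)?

     Stack      Input        Action
  1  $ P        x x d d e $  expand P -> x U d e
  2  $ e d U x  x x d d e $  match x
  3  $ e d U    x d d e $    expand U -> x d
  4  $ e d d x  x d d e $    match x
  5  $ e d d    d d e $      match d
  6  $ e d      d e $        match d
  7  $ e        e $          match e
Accept reached after 7 steps.

7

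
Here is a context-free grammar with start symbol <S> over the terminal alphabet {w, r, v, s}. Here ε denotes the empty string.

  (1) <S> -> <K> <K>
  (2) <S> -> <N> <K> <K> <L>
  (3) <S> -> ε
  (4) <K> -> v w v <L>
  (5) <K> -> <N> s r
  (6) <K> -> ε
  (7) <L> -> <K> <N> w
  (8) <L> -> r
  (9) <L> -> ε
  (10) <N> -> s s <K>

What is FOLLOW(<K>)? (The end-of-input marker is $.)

FIRST(<N>) = {s}
FIRST(<K>) = {ε, s, v}  (via <N> s r)
FIRST(<S>) = {ε, s, v}  (via <K> <K>, <N> <K> <K> <L>)
FIRST(<L>) = {ε, r, s, v}  (via <K> <N> w)
FOLLOW(<S>) includes $ since <S> is the start symbol.
FOLLOW(<S>): <S> appears on no right-hand side. Thus FOLLOW(<S>) = {$}.
FOLLOW(<N>): in <S>-><N> <K> <K> <L>, <N> is followed by <K> <K> <L> with FIRST {ε, r, s, v}; in <S>-><N> <K> <K> <L>, the suffix after <N> is nullable, so FOLLOW(<N>) ⊇ FOLLOW(<S>) = {$}; in <K>-><N> s r, <N> is followed by s r with FIRST {s}; in <L>-><K> <N> w, <N> is followed by w with FIRST {w}. Thus FOLLOW(<N>) = {$, r, s, v, w}.
FOLLOW(<K>): in <S>-><K> <K> (occurrence 1), <K> is followed by <K> with FIRST {ε, s, v}; in <S>-><K> <K> (occurrence 1), the suffix after <K> is nullable, so FOLLOW(<K>) ⊇ FOLLOW(<S>) = {$}; in <S>-><K> <K> (occurrence 2), the suffix after <K> is empty, so FOLLOW(<K>) ⊇ FOLLOW(<S>) = {$}; in <S>-><N> <K> <K> <L> (occurrence 1), <K> is followed by <K> <L> with FIRST {ε, r, s, v}; in <S>-><N> <K> <K> <L> (occurrence 1), the suffix after <K> is nullable, so FOLLOW(<K>) ⊇ FOLLOW(<S>) = {$}; in <S>-><N> <K> <K> <L> (occurrence 2), <K> is followed by <L> with FIRST {ε, r, s, v}; in <S>-><N> <K> <K> <L> (occurrence 2), the suffix after <K> is nullable, so FOLLOW(<K>) ⊇ FOLLOW(<S>) = {$}; in <L>-><K> <N> w, <K> is followed by <N> w with FIRST {s}; in <N>->s s <K>, the suffix after <K> is empty, so FOLLOW(<K>) ⊇ FOLLOW(<N>) = {$, r, s, v, w}. Thus FOLLOW(<K>) = {$, r, s, v, w}.
FOLLOW(<L>): in <S>-><N> <K> <K> <L>, the suffix after <L> is empty, so FOLLOW(<L>) ⊇ FOLLOW(<S>) = {$}; in <K>->v w v <L>, the suffix after <L> is empty, so FOLLOW(<L>) ⊇ FOLLOW(<K>) = {$, r, s, v, w}. Thus FOLLOW(<L>) = {$, r, s, v, w}.

{$, r, s, v, w}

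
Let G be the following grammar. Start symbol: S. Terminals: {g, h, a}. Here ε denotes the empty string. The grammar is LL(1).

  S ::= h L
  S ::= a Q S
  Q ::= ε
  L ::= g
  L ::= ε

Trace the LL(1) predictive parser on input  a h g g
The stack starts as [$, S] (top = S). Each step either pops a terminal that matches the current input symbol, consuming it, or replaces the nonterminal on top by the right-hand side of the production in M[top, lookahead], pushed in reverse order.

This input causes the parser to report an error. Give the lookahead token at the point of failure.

g

step 1: stack=$ S  input=a h g g $  — expand S ::= a Q S
step 2: stack=$ S Q a  input=a h g g $  — match a
step 3: stack=$ S Q  input=h g g $  — expand Q ::= ε
step 4: stack=$ S  input=h g g $  — expand S ::= h L
step 5: stack=$ L h  input=h g g $  — match h
step 6: stack=$ L  input=g g $  — expand L ::= g
step 7: stack=$ g  input=g g $  — match g
step 8: stack=$  input=g $  — error: stack empty but input remains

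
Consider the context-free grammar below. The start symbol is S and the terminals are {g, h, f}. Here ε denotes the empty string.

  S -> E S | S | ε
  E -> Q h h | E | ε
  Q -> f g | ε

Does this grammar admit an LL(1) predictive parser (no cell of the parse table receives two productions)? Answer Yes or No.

FIRST(S) = {ε, f, h}
FIRST(E) = {ε, f, h}
FIRST(Q) = {ε, f}
FOLLOW(S) = {$}
FOLLOW(E) = {$, f, h}
FOLLOW(Q) = {h}
Cell M[E, $] receives both E -> E and E -> ε — the grammar is not LL(1).

No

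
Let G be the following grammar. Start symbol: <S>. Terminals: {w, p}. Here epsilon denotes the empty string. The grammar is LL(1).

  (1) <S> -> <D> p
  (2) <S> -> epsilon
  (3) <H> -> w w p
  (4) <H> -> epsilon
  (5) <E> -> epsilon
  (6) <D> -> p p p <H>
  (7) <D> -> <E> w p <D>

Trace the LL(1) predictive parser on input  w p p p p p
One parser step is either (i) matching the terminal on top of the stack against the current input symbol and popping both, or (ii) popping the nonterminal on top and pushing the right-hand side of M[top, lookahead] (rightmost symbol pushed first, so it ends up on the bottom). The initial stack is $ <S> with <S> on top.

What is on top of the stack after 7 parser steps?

p

step 1: stack=$ <S>  input=w p p p p p $  — expand <S> -> <D> p
step 2: stack=$ p <D>  input=w p p p p p $  — expand <D> -> <E> w p <D>
step 3: stack=$ p <D> p w <E>  input=w p p p p p $  — expand <E> -> epsilon
step 4: stack=$ p <D> p w  input=w p p p p p $  — match w
step 5: stack=$ p <D> p  input=p p p p p $  — match p
step 6: stack=$ p <D>  input=p p p p $  — expand <D> -> p p p <H>
step 7: stack=$ p <H> p p p  input=p p p p $  — match p
Stack after step 7: $ p <H> p p (top = p).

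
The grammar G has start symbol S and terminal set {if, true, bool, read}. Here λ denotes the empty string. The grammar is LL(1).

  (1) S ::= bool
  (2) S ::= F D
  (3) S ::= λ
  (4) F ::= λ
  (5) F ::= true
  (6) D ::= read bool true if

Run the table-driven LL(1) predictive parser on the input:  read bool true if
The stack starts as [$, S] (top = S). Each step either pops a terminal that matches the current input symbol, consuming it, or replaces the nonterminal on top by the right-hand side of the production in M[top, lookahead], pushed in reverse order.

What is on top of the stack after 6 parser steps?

if

     Stack                Input                Action
  1  $ S                  read bool true if $  expand S ::= F D
  2  $ D F                read bool true if $  expand F ::= λ
  3  $ D                  read bool true if $  expand D ::= read bool true if
  4  $ if true bool read  read bool true if $  match read
  5  $ if true bool       bool true if $       match bool
  6  $ if true            true if $            match true
Stack after step 6: $ if (top = if).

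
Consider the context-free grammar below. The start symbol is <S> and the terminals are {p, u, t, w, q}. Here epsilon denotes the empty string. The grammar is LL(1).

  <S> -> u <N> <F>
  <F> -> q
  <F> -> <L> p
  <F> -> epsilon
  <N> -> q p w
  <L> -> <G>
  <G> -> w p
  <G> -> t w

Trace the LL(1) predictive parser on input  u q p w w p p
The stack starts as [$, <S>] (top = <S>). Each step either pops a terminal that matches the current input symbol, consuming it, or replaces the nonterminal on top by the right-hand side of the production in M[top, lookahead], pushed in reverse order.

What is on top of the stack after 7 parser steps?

step 1: stack=$ <S>  input=u q p w w p p $  — expand <S> -> u <N> <F>
step 2: stack=$ <F> <N> u  input=u q p w w p p $  — match u
step 3: stack=$ <F> <N>  input=q p w w p p $  — expand <N> -> q p w
step 4: stack=$ <F> w p q  input=q p w w p p $  — match q
step 5: stack=$ <F> w p  input=p w w p p $  — match p
step 6: stack=$ <F> w  input=w w p p $  — match w
step 7: stack=$ <F>  input=w p p $  — expand <F> -> <L> p
Stack after step 7: $ p <L> (top = <L>).

<L>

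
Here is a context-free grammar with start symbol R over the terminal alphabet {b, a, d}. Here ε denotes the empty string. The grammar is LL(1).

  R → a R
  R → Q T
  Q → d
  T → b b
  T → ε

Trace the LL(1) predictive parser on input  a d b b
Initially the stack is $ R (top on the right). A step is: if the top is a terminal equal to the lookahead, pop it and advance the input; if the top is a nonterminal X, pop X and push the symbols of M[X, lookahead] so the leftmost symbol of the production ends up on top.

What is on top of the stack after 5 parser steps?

     Stack  Input      Action
  1  $ R    a d b b $  expand R → a R
  2  $ R a  a d b b $  match a
  3  $ R    d b b $    expand R → Q T
  4  $ T Q  d b b $    expand Q → d
  5  $ T d  d b b $    match d
Stack after step 5: $ T (top = T).

T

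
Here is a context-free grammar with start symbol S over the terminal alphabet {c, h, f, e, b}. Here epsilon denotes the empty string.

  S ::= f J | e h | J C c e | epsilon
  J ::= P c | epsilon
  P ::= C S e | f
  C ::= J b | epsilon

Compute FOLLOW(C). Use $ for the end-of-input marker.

FIRST(S) = {epsilon, b, c, e, f}  (via J C c e)
FIRST(J) = {epsilon, b, c, e, f}  (via P c)
FIRST(C) = {epsilon, b, c, e, f}  (via J b)
FIRST(P) = {b, c, e, f}  (via C S e)
FOLLOW(S) includes $ since S is the start symbol.
FOLLOW(S): in P::=C S e, S is followed by e with FIRST {e}. Thus FOLLOW(S) = {$, e}.
FOLLOW(J): in S::=f J, the suffix after J is empty, so FOLLOW(J) ⊇ FOLLOW(S) = {$, e}; in S::=J C c e, J is followed by C c e with FIRST {b, c, e, f}; in C::=J b, J is followed by b with FIRST {b}. Thus FOLLOW(J) = {$, b, c, e, f}.
FOLLOW(P): in J::=P c, P is followed by c with FIRST {c}. Thus FOLLOW(P) = {c}.
FOLLOW(C): in S::=J C c e, C is followed by c e with FIRST {c}; in P::=C S e, C is followed by S e with FIRST {b, c, e, f}. Thus FOLLOW(C) = {b, c, e, f}.

{b, c, e, f}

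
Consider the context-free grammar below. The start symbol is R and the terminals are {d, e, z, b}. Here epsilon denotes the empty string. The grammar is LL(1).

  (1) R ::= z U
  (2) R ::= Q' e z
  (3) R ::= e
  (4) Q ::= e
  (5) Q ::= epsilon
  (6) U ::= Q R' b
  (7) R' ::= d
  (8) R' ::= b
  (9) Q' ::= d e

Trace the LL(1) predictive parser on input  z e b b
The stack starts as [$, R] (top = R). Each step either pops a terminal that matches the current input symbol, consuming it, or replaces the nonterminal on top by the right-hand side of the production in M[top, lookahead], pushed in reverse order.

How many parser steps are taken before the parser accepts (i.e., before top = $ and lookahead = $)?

8

step 1: stack=$ R  input=z e b b $  — expand R ::= z U
step 2: stack=$ U z  input=z e b b $  — match z
step 3: stack=$ U  input=e b b $  — expand U ::= Q R' b
step 4: stack=$ b R' Q  input=e b b $  — expand Q ::= e
step 5: stack=$ b R' e  input=e b b $  — match e
step 6: stack=$ b R'  input=b b $  — expand R' ::= b
step 7: stack=$ b b  input=b b $  — match b
step 8: stack=$ b  input=b $  — match b
Accept reached after 8 steps.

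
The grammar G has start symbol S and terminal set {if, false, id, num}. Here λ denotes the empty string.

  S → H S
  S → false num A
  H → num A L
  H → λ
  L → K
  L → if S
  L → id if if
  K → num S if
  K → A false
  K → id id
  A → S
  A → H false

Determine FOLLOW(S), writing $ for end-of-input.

{$, false, id, if, num}

FIRST(H): from H→num A L we get {num}; from H→λ we get {λ}. So FIRST(H) = {λ, num}.
FIRST(S): from S→H S we get {false, num}; from S→false num A we get {false}. So FIRST(S) = {false, num}.
FIRST(A): from A→S we get {false, num}; from A→H false we get {false, num}. So FIRST(A) = {false, num}.
FIRST(K): from K→num S if we get {num}; from K→A false we get {false, num}; from K→id id we get {id}. So FIRST(K) = {false, id, num}.
FIRST(L): from L→K we get {false, id, num}; from L→if S we get {if}; from L→id if if we get {id}. So FIRST(L) = {false, id, if, num}.
FOLLOW(S) includes $ since S is the start symbol.
FOLLOW(H): in S→H S, H is followed by S with FIRST {false, num}; in A→H false, H is followed by false with FIRST {false}. Thus FOLLOW(H) = {false, num}.
FOLLOW(L): in H→num A L, the suffix after L is empty, so FOLLOW(L) ⊇ FOLLOW(H) = {false, num}. Thus FOLLOW(L) = {false, num}.
FOLLOW(K): in L→K, the suffix after K is empty, so FOLLOW(K) ⊇ FOLLOW(L) = {false, num}. Thus FOLLOW(K) = {false, num}.
FOLLOW(S): in S→H S, the suffix after S is empty (adds nothing new); in L→if S, the suffix after S is empty, so FOLLOW(S) ⊇ FOLLOW(L) = {false, num}; in K→num S if, S is followed by if with FIRST {if}; in A→S, the suffix after S is empty, so FOLLOW(S) ⊇ FOLLOW(A) = {$, false, id, if, num}. Thus FOLLOW(S) = {$, false, id, if, num}.
FOLLOW(A): in S→false num A, the suffix after A is empty, so FOLLOW(A) ⊇ FOLLOW(S) = {$, false, id, if, num}; in H→num A L, A is followed by L with FIRST {false, id, if, num}; in K→A false, A is followed by false with FIRST {false}. Thus FOLLOW(A) = {$, false, id, if, num}.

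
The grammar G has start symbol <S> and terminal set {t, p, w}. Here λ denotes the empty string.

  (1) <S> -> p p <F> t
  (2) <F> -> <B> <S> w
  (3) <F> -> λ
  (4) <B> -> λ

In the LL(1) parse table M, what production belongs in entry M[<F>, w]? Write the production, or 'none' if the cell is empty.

FIRST(<S>) = {p}
FIRST(<B>) = {λ}
FIRST(<F>) = {λ, p}  (via <B> <S> w)
FOLLOW(<S>) includes $ since <S> is the start symbol.
FOLLOW(<F>): in <S>->p p <F> t, <F> is followed by t with FIRST {t}. Thus FOLLOW(<F>) = {t}.
For <F> -> <B> <S> w: FIRST(<B> <S> w) = {p}, so it goes in M[<F>, t] for t ∈ {p}.
For <F> -> λ: FIRST(λ) = {λ}, so it goes in M[<F>, t] for t ∈ {}; since λ ∈ FIRST, also for every t ∈ FOLLOW(<F>) = {t}.
None of these place a production in M[<F>, w].

none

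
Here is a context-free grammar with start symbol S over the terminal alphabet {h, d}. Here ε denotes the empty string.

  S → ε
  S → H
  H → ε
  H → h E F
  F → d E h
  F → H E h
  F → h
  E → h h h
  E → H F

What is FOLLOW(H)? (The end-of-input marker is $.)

{$, d, h}

FIRST(H) = {ε, h}
FIRST(S) = {ε, h}  (via H)
FIRST(F) = {d, h}  (via H E h)
FIRST(E) = {d, h}  (via H F)
FOLLOW(S) includes $ since S is the start symbol.
FOLLOW(S): S appears on no right-hand side. Thus FOLLOW(S) = {$}.
FOLLOW(H): in S→H, the suffix after H is empty, so FOLLOW(H) ⊇ FOLLOW(S) = {$}; in F→H E h, H is followed by E h with FIRST {d, h}; in E→H F, H is followed by F with FIRST {d, h}. Thus FOLLOW(H) = {$, d, h}.
FOLLOW(E): in H→h E F, E is followed by F with FIRST {d, h}; in F→d E h, E is followed by h with FIRST {h}; in F→H E h, E is followed by h with FIRST {h}. Thus FOLLOW(E) = {d, h}.
FOLLOW(F): in H→h E F, the suffix after F is empty, so FOLLOW(F) ⊇ FOLLOW(H) = {$, d, h}; in E→H F, the suffix after F is empty, so FOLLOW(F) ⊇ FOLLOW(E) = {d, h}. Thus FOLLOW(F) = {$, d, h}.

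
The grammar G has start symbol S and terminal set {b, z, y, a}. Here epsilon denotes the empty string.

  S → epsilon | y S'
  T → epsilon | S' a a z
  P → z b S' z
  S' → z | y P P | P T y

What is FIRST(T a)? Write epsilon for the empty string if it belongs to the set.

{a, y, z}

FIRST(S): from S→epsilon we get {epsilon}; from S→y S' we get {y}. So FIRST(S) = {epsilon, y}.
FIRST(P): from P→z b S' z we get {z}. So FIRST(P) = {z}.
FIRST(S'): from S'→z we get {z}; from S'→y P P we get {y}; from S'→P T y we get {z}. So FIRST(S') = {y, z}.
FIRST(T): from T→epsilon we get {epsilon}; from T→S' a a z we get {y, z}. So FIRST(T) = {epsilon, y, z}.
FIRST(T a): take FIRST of each symbol in turn, carrying on past any symbol whose FIRST contains epsilon; result {a, y, z}.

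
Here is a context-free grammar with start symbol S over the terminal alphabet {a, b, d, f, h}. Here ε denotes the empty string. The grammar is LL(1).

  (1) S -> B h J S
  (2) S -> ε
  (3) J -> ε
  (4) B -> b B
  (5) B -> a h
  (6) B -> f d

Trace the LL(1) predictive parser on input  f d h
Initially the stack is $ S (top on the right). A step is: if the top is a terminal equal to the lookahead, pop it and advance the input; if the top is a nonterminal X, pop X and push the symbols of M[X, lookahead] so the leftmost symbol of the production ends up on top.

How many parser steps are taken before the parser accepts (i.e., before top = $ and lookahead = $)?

step 1: stack=$ S  input=f d h $  — expand S -> B h J S
step 2: stack=$ S J h B  input=f d h $  — expand B -> f d
step 3: stack=$ S J h d f  input=f d h $  — match f
step 4: stack=$ S J h d  input=d h $  — match d
step 5: stack=$ S J h  input=h $  — match h
step 6: stack=$ S J  input=$  — expand J -> ε
step 7: stack=$ S  input=$  — expand S -> ε
Accept reached after 7 steps.

7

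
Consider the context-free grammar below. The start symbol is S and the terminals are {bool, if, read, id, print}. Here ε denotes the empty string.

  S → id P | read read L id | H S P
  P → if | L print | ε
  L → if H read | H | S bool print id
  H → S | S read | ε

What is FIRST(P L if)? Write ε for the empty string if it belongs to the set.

{id, if, print, read}

FIRST(S): from S→id P we get {id}; from S→read read L id we get {read}; from S→H S P we get {id, read}. So FIRST(S) = {id, read}.
FIRST(H): from H→S we get {id, read}; from H→S read we get {id, read}; from H→ε we get {ε}. So FIRST(H) = {ε, id, read}.
FIRST(L): from L→if H read we get {if}; from L→H we get {ε, id, read}; from L→S bool print id we get {id, read}. So FIRST(L) = {ε, id, if, read}.
FIRST(P): from P→if we get {if}; from P→L print we get {id, if, print, read}; from P→ε we get {ε}. So FIRST(P) = {ε, id, if, print, read}.
FIRST(P L if): take FIRST of each symbol in turn, carrying on past any symbol whose FIRST contains ε; result {id, if, print, read}.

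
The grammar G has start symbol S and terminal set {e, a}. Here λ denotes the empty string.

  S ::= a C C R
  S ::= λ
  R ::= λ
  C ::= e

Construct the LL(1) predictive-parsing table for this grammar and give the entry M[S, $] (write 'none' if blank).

S ::= λ

FIRST(S) = {λ, a}
FIRST(R) = {λ}
FIRST(C) = {e}
FOLLOW(S) includes $ since S is the start symbol.
FOLLOW(S): S appears on no right-hand side. Thus FOLLOW(S) = {$}.
For S ::= a C C R: FIRST(a C C R) = {a}, so it goes in M[S, t] for t ∈ {a}.
For S ::= λ: FIRST(λ) = {λ}, so it goes in M[S, t] for t ∈ {}; since λ ∈ FIRST, also for every t ∈ FOLLOW(S) = {$}.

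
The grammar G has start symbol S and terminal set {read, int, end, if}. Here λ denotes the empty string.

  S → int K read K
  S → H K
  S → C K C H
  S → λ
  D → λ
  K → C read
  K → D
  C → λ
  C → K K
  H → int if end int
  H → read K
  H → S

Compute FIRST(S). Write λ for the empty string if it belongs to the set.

FIRST(D): from D→λ we get {λ}. So FIRST(D) = {λ}.
FIRST(S): from S→int K read K we get {int}; from S→H K we get {λ, int, read}; from S→C K C H we get {λ, int, read}; from S→λ we get {λ}. So FIRST(S) = {λ, int, read}.
FIRST(H): from H→int if end int we get {int}; from H→read K we get {read}; from H→S we get {λ, int, read}. So FIRST(H) = {λ, int, read}.
FIRST(K): from K→C read we get {read}; from K→D we get {λ}. So FIRST(K) = {λ, read}.
FIRST(C): from C→λ we get {λ}; from C→K K we get {λ, read}. So FIRST(C) = {λ, read}.

{λ, int, read}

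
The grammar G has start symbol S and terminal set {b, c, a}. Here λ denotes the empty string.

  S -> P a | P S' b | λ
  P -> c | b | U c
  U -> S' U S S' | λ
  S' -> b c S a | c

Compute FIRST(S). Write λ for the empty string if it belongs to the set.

{λ, b, c}

FIRST(S'): from S'->b c S a we get {b}; from S'->c we get {c}. So FIRST(S') = {b, c}.
FIRST(U): from U->S' U S S' we get {b, c}; from U->λ we get {λ}. So FIRST(U) = {λ, b, c}.
FIRST(P): from P->c we get {c}; from P->b we get {b}; from P->U c we get {b, c}. So FIRST(P) = {b, c}.
FIRST(S): from S->P a we get {b, c}; from S->P S' b we get {b, c}; from S->λ we get {λ}. So FIRST(S) = {λ, b, c}.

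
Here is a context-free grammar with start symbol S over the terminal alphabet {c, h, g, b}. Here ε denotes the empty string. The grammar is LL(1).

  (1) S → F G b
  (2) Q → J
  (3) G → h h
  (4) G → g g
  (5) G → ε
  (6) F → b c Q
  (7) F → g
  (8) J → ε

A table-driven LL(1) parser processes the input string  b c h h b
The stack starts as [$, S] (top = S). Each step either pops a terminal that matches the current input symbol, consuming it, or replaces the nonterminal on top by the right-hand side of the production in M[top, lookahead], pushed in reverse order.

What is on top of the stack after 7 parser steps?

h

     Stack        Input        Action
  1  $ S          b c h h b $  expand S → F G b
  2  $ b G F      b c h h b $  expand F → b c Q
  3  $ b G Q c b  b c h h b $  match b
  4  $ b G Q c    c h h b $    match c
  5  $ b G Q      h h b $      expand Q → J
  6  $ b G J      h h b $      expand J → ε
  7  $ b G        h h b $      expand G → h h
Stack after step 7: $ b h h (top = h).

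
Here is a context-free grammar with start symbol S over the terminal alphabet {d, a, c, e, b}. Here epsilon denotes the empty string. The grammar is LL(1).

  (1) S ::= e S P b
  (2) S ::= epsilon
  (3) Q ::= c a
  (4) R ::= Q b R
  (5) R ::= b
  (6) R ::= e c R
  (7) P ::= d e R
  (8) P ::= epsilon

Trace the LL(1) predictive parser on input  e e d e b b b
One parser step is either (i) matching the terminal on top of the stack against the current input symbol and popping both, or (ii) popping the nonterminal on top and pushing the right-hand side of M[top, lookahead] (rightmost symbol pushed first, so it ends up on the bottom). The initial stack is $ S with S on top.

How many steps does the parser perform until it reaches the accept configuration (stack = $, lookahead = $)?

13

step 1: stack=$ S  input=e e d e b b b $  — expand S ::= e S P b
step 2: stack=$ b P S e  input=e e d e b b b $  — match e
step 3: stack=$ b P S  input=e d e b b b $  — expand S ::= e S P b
step 4: stack=$ b P b P S e  input=e d e b b b $  — match e
step 5: stack=$ b P b P S  input=d e b b b $  — expand S ::= epsilon
step 6: stack=$ b P b P  input=d e b b b $  — expand P ::= d e R
step 7: stack=$ b P b R e d  input=d e b b b $  — match d
step 8: stack=$ b P b R e  input=e b b b $  — match e
step 9: stack=$ b P b R  input=b b b $  — expand R ::= b
step 10: stack=$ b P b b  input=b b b $  — match b
step 11: stack=$ b P b  input=b b $  — match b
step 12: stack=$ b P  input=b $  — expand P ::= epsilon
step 13: stack=$ b  input=b $  — match b
Accept reached after 13 steps.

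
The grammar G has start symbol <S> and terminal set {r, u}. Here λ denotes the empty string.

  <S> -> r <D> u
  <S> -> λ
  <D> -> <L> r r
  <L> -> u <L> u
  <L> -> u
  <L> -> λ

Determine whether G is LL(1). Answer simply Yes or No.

FIRST(<S>) = {λ, r}
FIRST(<D>) = {r, u}
FIRST(<L>) = {λ, u}
FOLLOW(<S>) = {$}
FOLLOW(<D>) = {u}
FOLLOW(<L>) = {r, u}
Cell M[<L>, u] receives both <L> -> u <L> u and <L> -> u and <L> -> λ — the grammar is not LL(1).

No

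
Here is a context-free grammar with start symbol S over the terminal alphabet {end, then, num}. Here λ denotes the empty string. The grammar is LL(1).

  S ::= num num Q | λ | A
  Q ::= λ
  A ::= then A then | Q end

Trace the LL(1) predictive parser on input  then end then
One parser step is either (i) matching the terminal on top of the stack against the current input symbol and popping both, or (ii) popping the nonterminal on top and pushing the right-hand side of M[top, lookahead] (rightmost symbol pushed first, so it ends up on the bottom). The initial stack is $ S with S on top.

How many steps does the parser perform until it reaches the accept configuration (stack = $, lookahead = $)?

step 1: stack=$ S  input=then end then $  — expand S ::= A
step 2: stack=$ A  input=then end then $  — expand A ::= then A then
step 3: stack=$ then A then  input=then end then $  — match then
step 4: stack=$ then A  input=end then $  — expand A ::= Q end
step 5: stack=$ then end Q  input=end then $  — expand Q ::= λ
step 6: stack=$ then end  input=end then $  — match end
step 7: stack=$ then  input=then $  — match then
Accept reached after 7 steps.

7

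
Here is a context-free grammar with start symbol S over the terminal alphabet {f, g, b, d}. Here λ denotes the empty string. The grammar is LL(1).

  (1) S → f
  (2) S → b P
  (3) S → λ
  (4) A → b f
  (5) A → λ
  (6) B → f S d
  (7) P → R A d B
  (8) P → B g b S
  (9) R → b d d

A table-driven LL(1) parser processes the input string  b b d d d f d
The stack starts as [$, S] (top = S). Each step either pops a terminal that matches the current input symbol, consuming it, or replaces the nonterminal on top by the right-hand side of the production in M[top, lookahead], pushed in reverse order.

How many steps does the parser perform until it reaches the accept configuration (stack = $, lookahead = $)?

13

step 1: stack=$ S  input=b b d d d f d $  — expand S → b P
step 2: stack=$ P b  input=b b d d d f d $  — match b
step 3: stack=$ P  input=b d d d f d $  — expand P → R A d B
step 4: stack=$ B d A R  input=b d d d f d $  — expand R → b d d
step 5: stack=$ B d A d d b  input=b d d d f d $  — match b
step 6: stack=$ B d A d d  input=d d d f d $  — match d
step 7: stack=$ B d A d  input=d d f d $  — match d
step 8: stack=$ B d A  input=d f d $  — expand A → λ
step 9: stack=$ B d  input=d f d $  — match d
step 10: stack=$ B  input=f d $  — expand B → f S d
step 11: stack=$ d S f  input=f d $  — match f
step 12: stack=$ d S  input=d $  — expand S → λ
step 13: stack=$ d  input=d $  — match d
Accept reached after 13 steps.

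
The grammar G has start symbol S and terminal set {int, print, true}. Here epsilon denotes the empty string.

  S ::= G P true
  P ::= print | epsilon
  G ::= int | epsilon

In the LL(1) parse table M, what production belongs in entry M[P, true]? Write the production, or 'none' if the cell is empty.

FIRST(P): from P::=print we get {print}; from P::=epsilon we get {epsilon}. So FIRST(P) = {epsilon, print}.
FIRST(G): from G::=int we get {int}; from G::=epsilon we get {epsilon}. So FIRST(G) = {epsilon, int}.
FIRST(S): from S::=G P true we get {int, print, true}. So FIRST(S) = {int, print, true}.
FOLLOW(S) includes $ since S is the start symbol.
FOLLOW(P): in S::=G P true, P is followed by true with FIRST {true}. Thus FOLLOW(P) = {true}.
For P ::= print: FIRST(print) = {print}, so it goes in M[P, t] for t ∈ {print}.
For P ::= epsilon: FIRST(epsilon) = {epsilon}, so it goes in M[P, t] for t ∈ {}; since epsilon ∈ FIRST, also for every t ∈ FOLLOW(P) = {true}.

P ::= epsilon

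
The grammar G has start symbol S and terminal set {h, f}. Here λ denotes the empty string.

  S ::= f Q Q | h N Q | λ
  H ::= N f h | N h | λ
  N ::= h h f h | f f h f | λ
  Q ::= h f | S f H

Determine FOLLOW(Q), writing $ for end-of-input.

FIRST(S) = {λ, f, h}
FIRST(N) = {λ, f, h}
FIRST(H) = {λ, f, h}  (via N f h, N h)
FIRST(Q) = {f, h}  (via S f H)
FOLLOW(S) includes $ since S is the start symbol.
FOLLOW(S): in Q::=S f H, S is followed by f H with FIRST {f}. Thus FOLLOW(S) = {$, f}.
FOLLOW(N): in S::=h N Q, N is followed by Q with FIRST {f, h}; in H::=N f h, N is followed by f h with FIRST {f}; in H::=N h, N is followed by h with FIRST {h}. Thus FOLLOW(N) = {f, h}.
FOLLOW(Q): in S::=f Q Q (occurrence 1), Q is followed by Q with FIRST {f, h}; in S::=f Q Q (occurrence 2), the suffix after Q is empty, so FOLLOW(Q) ⊇ FOLLOW(S) = {$, f}; in S::=h N Q, the suffix after Q is empty, so FOLLOW(Q) ⊇ FOLLOW(S) = {$, f}. Thus FOLLOW(Q) = {$, f, h}.
FOLLOW(H): in Q::=S f H, the suffix after H is empty, so FOLLOW(H) ⊇ FOLLOW(Q) = {$, f, h}. Thus FOLLOW(H) = {$, f, h}.

{$, f, h}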